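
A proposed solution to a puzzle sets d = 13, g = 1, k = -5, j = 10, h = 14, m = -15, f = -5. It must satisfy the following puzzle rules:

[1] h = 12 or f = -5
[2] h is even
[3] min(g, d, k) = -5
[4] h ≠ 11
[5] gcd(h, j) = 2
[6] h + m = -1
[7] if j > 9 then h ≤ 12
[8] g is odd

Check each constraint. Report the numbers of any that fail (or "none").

Constraint 7 does not hold.

[1] h = 14 ≠ 12, but f = -5 = -5 (second disjunct) — holds.
[2] h = 14 is even — holds.
[3] min(1, 13, -5) = -5 — holds.
[4] h = 14, and 14 ≠ 11 — holds.
[5] gcd(14, 10) = 2 — holds.
[6] h + m = 14 + (-15) = -1 — holds.
[7] j = 10 > 9, so we need h ≤ 12; but h = 14 > 12 — does not hold.
[8] g = 1 is odd — holds.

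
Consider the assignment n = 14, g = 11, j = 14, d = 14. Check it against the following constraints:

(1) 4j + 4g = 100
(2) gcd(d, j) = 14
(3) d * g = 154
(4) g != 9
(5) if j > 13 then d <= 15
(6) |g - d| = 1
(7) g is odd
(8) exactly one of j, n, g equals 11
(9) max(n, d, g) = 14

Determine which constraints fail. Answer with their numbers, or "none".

(1) 4j + 4g = 4(14) + 4(11) = 100 — holds.
(2) gcd(14, 14) = 14 — holds.
(3) d * g = 14 * 11 = 154 — holds.
(4) g = 11, and 11 ≠ 9 — holds.
(5) j = 14 > 13, so we need d ≤ 15; d = 14 ≤ 15 — holds.
(6) |11 - 14| = 3, not 1 — fails.
(7) g = 11 is odd — holds.
(8) j=14, n=14, g=11; 1 of them equals 11 — holds.
(9) max(14, 14, 11) = 14 — holds.

No — constraint 6 is not satisfied.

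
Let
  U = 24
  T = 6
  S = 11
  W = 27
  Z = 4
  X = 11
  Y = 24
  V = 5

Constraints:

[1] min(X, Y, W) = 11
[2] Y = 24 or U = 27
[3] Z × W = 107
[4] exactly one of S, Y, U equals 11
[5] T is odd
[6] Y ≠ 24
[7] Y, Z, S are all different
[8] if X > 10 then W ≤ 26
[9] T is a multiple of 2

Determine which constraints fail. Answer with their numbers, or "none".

[1] min(11, 24, 27) = 11  ✓
[2] Y = 24 = 24 (first disjunct)  ✓
[3] Z × W = 4 × 27 = 108, not 107  ✗
[4] S=11, Y=24, U=24; 1 of them equals 11  ✓
[5] T = 6 is even  ✗
[6] Y = 24, but 24 is required to differ  ✗
[7] values 24, 4, 11 are pairwise distinct  ✓
[8] X = 11 > 10, so we need W ≤ 26; but W = 27 > 26  ✗
[9] 6 / 2 = 3, so 2 divides 6  ✓

No — constraints 3, 5, 6, and 8 are not satisfied.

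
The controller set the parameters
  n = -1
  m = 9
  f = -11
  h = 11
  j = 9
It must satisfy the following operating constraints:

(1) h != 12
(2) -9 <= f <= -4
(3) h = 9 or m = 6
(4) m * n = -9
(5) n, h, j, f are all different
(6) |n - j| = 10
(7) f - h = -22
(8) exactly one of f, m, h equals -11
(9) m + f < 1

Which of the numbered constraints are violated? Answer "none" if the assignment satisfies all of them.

(1) h = 11, and 11 ≠ 12  yes
(2) f = -11 is outside [-9, -4]  no
(3) h = 11 ≠ 9 and m = 9 ≠ 6; both disjuncts false  no
(4) m * n = 9 * (-1) = -9  yes
(5) values -1, 11, 9, -11 are pairwise distinct  yes
(6) |-1 - 9| = 10  yes
(7) f - h = -11 - 11 = -22  yes
(8) f=-11, m=9, h=11; 1 of them equals -11  yes
(9) m + f = 9 + (-11) = -2; -2 < 1  yes

The assignment fails constraints 2 and 3.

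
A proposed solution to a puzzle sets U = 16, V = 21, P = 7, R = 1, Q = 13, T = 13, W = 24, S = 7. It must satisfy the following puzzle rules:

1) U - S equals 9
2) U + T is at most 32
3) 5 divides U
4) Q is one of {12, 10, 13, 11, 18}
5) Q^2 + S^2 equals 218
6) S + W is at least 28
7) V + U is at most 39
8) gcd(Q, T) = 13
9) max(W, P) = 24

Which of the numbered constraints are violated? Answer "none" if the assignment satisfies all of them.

1) U - S = 16 - 7 = 9 — OK.
2) U + T = 16 + 13 = 29; 29 ≤ 32 — OK.
3) 16 = 5*3 + 1, so 5 does not divide 16 — violated.
4) Q = 13 is in {12, 10, 13, 11, 18} — OK.
5) Q^2 + S^2 = 13^2 + 7^2 = 169 + 49 = 218 — OK.
6) S + W = 7 + 24 = 31; 31 ≥ 28 — OK.
7) V + U = 21 + 16 = 37; 37 ≤ 39 — OK.
8) gcd(13, 13) = 13 — OK.
9) max(24, 7) = 24 — OK.

Constraint 3 does not hold.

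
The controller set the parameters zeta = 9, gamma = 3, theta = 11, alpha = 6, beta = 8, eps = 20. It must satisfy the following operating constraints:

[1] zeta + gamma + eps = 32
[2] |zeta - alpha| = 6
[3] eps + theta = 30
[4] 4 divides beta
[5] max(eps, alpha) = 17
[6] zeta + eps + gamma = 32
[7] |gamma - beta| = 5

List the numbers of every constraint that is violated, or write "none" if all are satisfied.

[1] zeta + gamma + eps = 9 + 3 + 20 = 32  true
[2] |9 - 6| = 3, not 6  false
[3] eps + theta = 20 + 11 = 31, not 30  false
[4] 8 / 4 = 2, so 4 divides 8  true
[5] max(20, 6) = 20, not 17  false
[6] zeta + eps + gamma = 9 + 20 + 3 = 32  true
[7] |3 - 8| = 5  true

Constraints 2, 3, and 5 do not hold.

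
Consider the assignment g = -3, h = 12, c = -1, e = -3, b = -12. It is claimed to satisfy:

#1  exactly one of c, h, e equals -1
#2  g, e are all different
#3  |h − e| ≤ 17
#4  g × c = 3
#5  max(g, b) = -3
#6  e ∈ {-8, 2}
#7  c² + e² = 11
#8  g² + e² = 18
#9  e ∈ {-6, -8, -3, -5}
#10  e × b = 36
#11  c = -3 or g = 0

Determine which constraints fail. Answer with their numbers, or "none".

Violated: 2, 6, 7, and 11.

#1 c=-1, h=12, e=-3; 1 of them equals -1  OK
#2 g = e = -3, not all different  FAIL
#3 |12 − (-3)| = 15; 15 ≤ 17  OK
#4 g × c = -3 × (-1) = 3  OK
#5 max(-3, -12) = -3  OK
#6 e = -3 is not in {-8, 2}  FAIL
#7 c² + e² = (-1)² + (-3)² = 1 + 9 = 10, not 11  FAIL
#8 g² + e² = (-3)² + (-3)² = 9 + 9 = 18  OK
#9 e = -3 is in {-6, -8, -3, -5}  OK
#10 e × b = -3 × (-12) = 36  OK
#11 c = -1 ≠ -3 and g = -3 ≠ 0; both disjuncts false  FAIL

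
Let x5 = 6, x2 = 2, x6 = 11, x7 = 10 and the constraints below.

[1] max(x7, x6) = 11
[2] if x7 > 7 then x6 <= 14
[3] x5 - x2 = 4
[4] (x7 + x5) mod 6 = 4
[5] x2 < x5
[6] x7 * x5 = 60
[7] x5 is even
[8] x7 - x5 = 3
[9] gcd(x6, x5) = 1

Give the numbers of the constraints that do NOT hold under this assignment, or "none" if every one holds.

Violated: 8.

[1] max(10, 11) = 11 — holds.
[2] x7 = 10 > 7, so we need x6 ≤ 14; x6 = 11 ≤ 14 — holds.
[3] x5 - x2 = 6 - 2 = 4 — holds.
[4] x7 + x5 = 16; 16 mod 6 = 4 — holds.
[5] x2 = 2, x5 = 6; 2 < 6 — holds.
[6] x7 * x5 = 10 * 6 = 60 — holds.
[7] x5 = 6 is even — holds.
[8] x7 - x5 = 10 - 6 = 4, not 3 — does not hold.
[9] gcd(11, 6) = 1 — holds.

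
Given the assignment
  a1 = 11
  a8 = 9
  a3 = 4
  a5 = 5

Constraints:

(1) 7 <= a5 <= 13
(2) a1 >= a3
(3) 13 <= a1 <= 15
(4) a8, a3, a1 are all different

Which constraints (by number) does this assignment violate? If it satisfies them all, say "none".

(1) a5 = 5 is outside [7, 13] — fails.
(2) a1 = 11, a3 = 4; 11 ≥ 4 — holds.
(3) a1 = 11 is outside [13, 15] — fails.
(4) values 9, 4, 11 are pairwise distinct — holds.

Violated: 1, 3.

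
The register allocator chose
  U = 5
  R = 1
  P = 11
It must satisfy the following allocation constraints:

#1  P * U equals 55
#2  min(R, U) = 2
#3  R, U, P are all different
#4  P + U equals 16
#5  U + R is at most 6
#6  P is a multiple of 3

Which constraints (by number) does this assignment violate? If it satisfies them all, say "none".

No — constraints 2, 6 are not satisfied.

#1 P * U = 11 * 5 = 55  ✓
#2 min(1, 5) = 1, not 2  ✗
#3 values 1, 5, 11 are pairwise distinct  ✓
#4 P + U = 11 + 5 = 16  ✓
#5 U + R = 5 + 1 = 6; 6 ≤ 6  ✓
#6 11 = 3*3 + 2, so 3 does not divide 11  ✗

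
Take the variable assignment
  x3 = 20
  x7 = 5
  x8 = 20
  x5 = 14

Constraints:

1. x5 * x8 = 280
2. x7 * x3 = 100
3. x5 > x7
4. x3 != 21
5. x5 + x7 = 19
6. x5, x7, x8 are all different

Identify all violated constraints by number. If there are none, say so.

1. x5 * x8 = 14 * 20 = 280 — satisfied.
2. x7 * x3 = 5 * 20 = 100 — satisfied.
3. x5 = 14, x7 = 5; 14 > 5 — satisfied.
4. x3 = 20, and 20 ≠ 21 — satisfied.
5. x5 + x7 = 14 + 5 = 19 — satisfied.
6. values 14, 5, 20 are pairwise distinct — satisfied.

Yes — all constraints hold.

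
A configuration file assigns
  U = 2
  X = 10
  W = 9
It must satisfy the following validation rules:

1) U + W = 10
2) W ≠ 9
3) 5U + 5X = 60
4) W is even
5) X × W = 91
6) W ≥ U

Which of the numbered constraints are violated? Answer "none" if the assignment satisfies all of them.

1) U + W = 2 + 9 = 11, not 10 — does not hold.
2) W = 9, but 9 is required to differ — does not hold.
3) 5U + 5X = 5(2) + 5(10) = 60 — holds.
4) W = 9 is odd — does not hold.
5) X × W = 10 × 9 = 90, not 91 — does not hold.
6) W = 9, U = 2; 9 ≥ 2 — holds.

Constraints 1, 2, 4, 5 do not hold.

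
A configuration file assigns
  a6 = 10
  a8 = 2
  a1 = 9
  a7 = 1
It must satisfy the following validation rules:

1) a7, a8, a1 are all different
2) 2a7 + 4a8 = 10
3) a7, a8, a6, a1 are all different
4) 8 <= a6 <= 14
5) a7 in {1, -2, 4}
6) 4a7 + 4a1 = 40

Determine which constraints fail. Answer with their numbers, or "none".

1) values 1, 2, 9 are pairwise distinct — holds.
2) 2a7 + 4a8 = 2(1) + 4(2) = 10 — holds.
3) values 1, 2, 10, 9 are pairwise distinct — holds.
4) a6 = 10 lies in [8, 14] — holds.
5) a7 = 1 is in {1, -2, 4} — holds.
6) 4a7 + 4a1 = 4(1) + 4(9) = 40 — holds.

The assignment satisfies every constraint.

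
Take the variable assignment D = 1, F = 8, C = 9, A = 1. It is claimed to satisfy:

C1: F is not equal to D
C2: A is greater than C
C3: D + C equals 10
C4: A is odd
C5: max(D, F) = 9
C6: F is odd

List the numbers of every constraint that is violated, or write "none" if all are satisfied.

C1: F = 8, D = 1; distinct — OK.
C2: A = 1, C = 9; 1 ≤ 9 (want >) — violated.
C3: D + C = 1 + 9 = 10 — OK.
C4: A = 1 is odd — OK.
C5: max(1, 8) = 8, not 9 — violated.
C6: F = 8 is even — violated.

Constraints 2, 5, 6 do not hold.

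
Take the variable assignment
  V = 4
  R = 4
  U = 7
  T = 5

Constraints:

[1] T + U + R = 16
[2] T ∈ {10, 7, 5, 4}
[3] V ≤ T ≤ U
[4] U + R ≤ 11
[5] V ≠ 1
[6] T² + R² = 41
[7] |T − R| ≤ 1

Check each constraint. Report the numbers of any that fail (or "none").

[1] T + U + R = 5 + 7 + 4 = 16 — OK.
[2] T = 5 is in {10, 7, 5, 4} — OK.
[3] values 4 ≤ 5 ≤ 7 — OK.
[4] U + R = 7 + 4 = 11; 11 ≤ 11 — OK.
[5] V = 4, and 4 ≠ 1 — OK.
[6] T² + R² = 5² + 4² = 25 + 16 = 41 — OK.
[7] |5 − 4| = 1; 1 ≤ 1 — OK.

The assignment satisfies every constraint.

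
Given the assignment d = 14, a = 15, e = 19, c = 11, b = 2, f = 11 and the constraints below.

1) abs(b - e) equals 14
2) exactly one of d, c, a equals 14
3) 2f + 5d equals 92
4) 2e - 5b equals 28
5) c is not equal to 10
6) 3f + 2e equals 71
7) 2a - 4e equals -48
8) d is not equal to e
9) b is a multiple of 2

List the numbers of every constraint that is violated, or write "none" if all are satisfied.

1) abs(2 - 19) = 17, not 14 — violated.
2) d=14, c=11, a=15; 1 of them equals 14 — satisfied.
3) 2f + 5d = 2(11) + 5(14) = 92 — satisfied.
4) 2e - 5b = 2(19) - 5(2) = 28 — satisfied.
5) c = 11, and 11 ≠ 10 — satisfied.
6) 3f + 2e = 3(11) + 2(19) = 71 — satisfied.
7) 2a - 4e = 2(15) - 4(19) = -46, not -48 — violated.
8) d = 14, e = 19; distinct — satisfied.
9) 2 / 2 = 1, so 2 divides 2 — satisfied.

Constraints 1, 7 do not hold.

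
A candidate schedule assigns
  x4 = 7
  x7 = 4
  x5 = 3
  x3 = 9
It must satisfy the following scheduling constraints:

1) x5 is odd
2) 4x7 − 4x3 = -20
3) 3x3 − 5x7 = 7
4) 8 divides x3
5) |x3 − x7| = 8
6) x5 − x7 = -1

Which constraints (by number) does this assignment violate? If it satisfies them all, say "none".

1) x5 = 3 is odd  ✓
2) 4x7 − 4x3 = 4(4) − 4(9) = -20  ✓
3) 3x3 − 5x7 = 3(9) − 5(4) = 7  ✓
4) 9 = 8×1 + 1, so 8 does not divide 9  ✗
5) |9 − 4| = 5, not 8  ✗
6) x5 − x7 = 3 − 4 = -1  ✓

Violated: 4 and 5.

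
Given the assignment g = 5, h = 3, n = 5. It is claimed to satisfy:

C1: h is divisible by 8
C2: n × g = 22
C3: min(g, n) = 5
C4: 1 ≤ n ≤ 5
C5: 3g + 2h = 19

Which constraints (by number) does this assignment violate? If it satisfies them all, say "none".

C1: 3 = 8×0 + 3, so 8 does not divide 3  ✗
C2: n × g = 5 × 5 = 25, not 22  ✗
C3: min(5, 5) = 5  ✓
C4: n = 5 lies in [1, 5]  ✓
C5: 3g + 2h = 3(5) + 2(3) = 21, not 19  ✗

Constraints 1, 2, and 5 do not hold.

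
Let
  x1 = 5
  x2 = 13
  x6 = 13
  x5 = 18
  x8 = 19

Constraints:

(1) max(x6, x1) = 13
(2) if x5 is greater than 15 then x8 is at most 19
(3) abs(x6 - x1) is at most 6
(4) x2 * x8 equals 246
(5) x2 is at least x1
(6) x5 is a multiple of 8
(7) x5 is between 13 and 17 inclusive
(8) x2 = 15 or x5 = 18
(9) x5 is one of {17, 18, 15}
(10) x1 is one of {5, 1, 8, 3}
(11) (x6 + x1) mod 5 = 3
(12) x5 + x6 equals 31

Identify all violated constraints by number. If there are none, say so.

(1) max(13, 5) = 13 — satisfied.
(2) x5 = 18 > 15, so we need x8 ≤ 19; x8 = 19 ≤ 19 — satisfied.
(3) abs(13 - 5) = 8; 8 > 6, exceeds bound 6 — violated.
(4) x2 * x8 = 13 * 19 = 247, not 246 — violated.
(5) x2 = 13, x1 = 5; 13 ≥ 5 — satisfied.
(6) 18 = 8*2 + 2, so 8 does not divide 18 — violated.
(7) x5 = 18 is outside [13, 17] — violated.
(8) x2 = 13 ≠ 15, but x5 = 18 = 18 (second disjunct) — satisfied.
(9) x5 = 18 is in {17, 18, 15} — satisfied.
(10) x1 = 5 is in {5, 1, 8, 3} — satisfied.
(11) x6 + x1 = 18; 18 mod 5 = 3 — satisfied.
(12) x5 + x6 = 18 + 13 = 31 — satisfied.

Constraints 3, 4, 6, and 7 are violated.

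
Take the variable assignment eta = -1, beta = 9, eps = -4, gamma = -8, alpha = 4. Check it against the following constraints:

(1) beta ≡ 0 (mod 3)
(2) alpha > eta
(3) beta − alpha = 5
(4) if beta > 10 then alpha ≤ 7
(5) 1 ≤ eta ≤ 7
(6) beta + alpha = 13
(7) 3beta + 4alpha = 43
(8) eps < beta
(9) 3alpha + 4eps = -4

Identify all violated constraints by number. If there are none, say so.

(1) 9 mod 3 = 0  OK
(2) alpha = 4, eta = -1; 4 > -1  OK
(3) beta − alpha = 9 − 4 = 5  OK
(4) beta = 9, not > 10; antecedent false, conditional vacuously true  OK
(5) eta = -1 is outside [1, 7]  FAIL
(6) beta + alpha = 9 + 4 = 13  OK
(7) 3beta + 4alpha = 3(9) + 4(4) = 43  OK
(8) eps = -4, beta = 9; -4 < 9  OK
(9) 3alpha + 4eps = 3(4) + 4(-4) = -4  OK

The assignment fails constraint 5.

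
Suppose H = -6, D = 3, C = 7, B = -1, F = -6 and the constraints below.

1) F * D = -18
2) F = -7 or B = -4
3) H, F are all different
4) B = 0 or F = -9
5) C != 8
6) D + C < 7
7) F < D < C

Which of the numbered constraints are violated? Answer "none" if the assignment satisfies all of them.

1) F * D = -6 * 3 = -18  true
2) F = -6 ≠ -7 and B = -1 ≠ -4; both disjuncts false  false
3) H = F = -6, not all different  false
4) B = -1 ≠ 0 and F = -6 ≠ -9; both disjuncts false  false
5) C = 7, and 7 ≠ 8  true
6) D + C = 3 + 7 = 10; 10 ≥ 7, bound 7 not met  false
7) values -6 < 3 < 7  true

The assignment fails constraints 2, 3, 4, and 6.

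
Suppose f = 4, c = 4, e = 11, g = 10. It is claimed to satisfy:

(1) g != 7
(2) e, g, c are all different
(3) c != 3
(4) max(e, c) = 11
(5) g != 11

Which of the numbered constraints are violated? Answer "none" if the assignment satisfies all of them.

(1) g = 10, and 10 ≠ 7 — holds.
(2) values 11, 10, 4 are pairwise distinct — holds.
(3) c = 4, and 4 ≠ 3 — holds.
(4) max(11, 4) = 11 — holds.
(5) g = 10, and 10 ≠ 11 — holds.

No violations.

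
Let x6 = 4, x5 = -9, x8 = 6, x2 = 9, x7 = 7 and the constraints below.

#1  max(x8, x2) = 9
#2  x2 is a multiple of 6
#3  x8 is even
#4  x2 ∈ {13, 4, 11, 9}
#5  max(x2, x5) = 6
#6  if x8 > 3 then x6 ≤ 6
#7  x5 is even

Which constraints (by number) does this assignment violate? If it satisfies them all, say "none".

#1 max(6, 9) = 9  true
#2 9 = 6×1 + 3, so 6 does not divide 9  false
#3 x8 = 6 is even  true
#4 x2 = 9 is in {13, 4, 11, 9}  true
#5 max(9, -9) = 9, not 6  false
#6 x8 = 6 > 3, so we need x6 ≤ 6; x6 = 4 ≤ 6  true
#7 x5 = -9 is odd  false

The assignment fails constraints 2, 5, 7.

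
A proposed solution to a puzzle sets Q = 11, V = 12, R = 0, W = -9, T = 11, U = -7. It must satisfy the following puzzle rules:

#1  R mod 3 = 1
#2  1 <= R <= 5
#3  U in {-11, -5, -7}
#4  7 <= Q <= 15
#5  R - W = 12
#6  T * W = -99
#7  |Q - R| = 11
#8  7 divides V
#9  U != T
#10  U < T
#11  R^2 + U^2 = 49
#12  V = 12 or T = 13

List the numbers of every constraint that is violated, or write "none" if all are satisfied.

#1 0 mod 3 = 0, not 1 — violated.
#2 R = 0 is outside [1, 5] — violated.
#3 U = -7 is in {-11, -5, -7} — satisfied.
#4 Q = 11 lies in [7, 15] — satisfied.
#5 R - W = 0 - (-9) = 9, not 12 — violated.
#6 T * W = 11 * (-9) = -99 — satisfied.
#7 |11 - 0| = 11 — satisfied.
#8 12 = 7*1 + 5, so 7 does not divide 12 — violated.
#9 U = -7, T = 11; distinct — satisfied.
#10 U = -7, T = 11; -7 < 11 — satisfied.
#11 R^2 + U^2 = 0^2 + (-7)^2 = 0 + 49 = 49 — satisfied.
#12 V = 12 = 12 (first disjunct) — satisfied.

Constraints 1, 2, 5, 8 are violated.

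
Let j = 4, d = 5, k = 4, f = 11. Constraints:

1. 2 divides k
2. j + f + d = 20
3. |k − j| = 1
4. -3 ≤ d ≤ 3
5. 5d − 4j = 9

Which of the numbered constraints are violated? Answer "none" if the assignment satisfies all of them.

Constraints 3, 4 are violated.

1. 4 / 2 = 2, so 2 divides 4 — holds.
2. j + f + d = 4 + 11 + 5 = 20 — holds.
3. |4 − 4| = 0, not 1 — does not hold.
4. d = 5 is outside [-3, 3] — does not hold.
5. 5d − 4j = 5(5) − 4(4) = 9 — holds.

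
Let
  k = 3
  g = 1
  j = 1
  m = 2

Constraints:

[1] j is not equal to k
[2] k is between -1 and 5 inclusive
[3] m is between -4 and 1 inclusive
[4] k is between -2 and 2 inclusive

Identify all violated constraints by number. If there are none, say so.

Constraints 3 and 4 do not hold.

[1] j = 1, k = 3; distinct  ✓
[2] k = 3 lies in [-1, 5]  ✓
[3] m = 2 is outside [-4, 1]  ✗
[4] k = 3 is outside [-2, 2]  ✗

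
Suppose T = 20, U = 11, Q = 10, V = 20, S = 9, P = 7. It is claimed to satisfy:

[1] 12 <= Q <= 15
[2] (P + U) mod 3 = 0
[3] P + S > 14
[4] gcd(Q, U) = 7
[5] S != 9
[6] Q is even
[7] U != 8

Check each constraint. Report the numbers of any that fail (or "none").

[1] Q = 10 is outside [12, 15] — fails.
[2] P + U = 18; 18 mod 3 = 0 — holds.
[3] P + S = 7 + 9 = 16; 16 > 14 — holds.
[4] gcd(10, 11) = 1, not 7 — fails.
[5] S = 9, but 9 is required to differ — fails.
[6] Q = 10 is even — holds.
[7] U = 11, and 11 ≠ 8 — holds.

Violated: 1, 4, and 5.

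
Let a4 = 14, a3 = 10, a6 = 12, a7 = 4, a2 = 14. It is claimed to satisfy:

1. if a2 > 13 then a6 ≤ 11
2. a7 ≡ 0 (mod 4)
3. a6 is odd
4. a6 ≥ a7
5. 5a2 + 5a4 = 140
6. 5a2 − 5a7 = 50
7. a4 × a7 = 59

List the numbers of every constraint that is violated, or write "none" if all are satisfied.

1. a2 = 14 > 13, so we need a6 ≤ 11; but a6 = 12 > 11 — violated.
2. 4 mod 4 = 0 — satisfied.
3. a6 = 12 is even — violated.
4. a6 = 12, a7 = 4; 12 ≥ 4 — satisfied.
5. 5a2 + 5a4 = 5(14) + 5(14) = 140 — satisfied.
6. 5a2 − 5a7 = 5(14) − 5(4) = 50 — satisfied.
7. a4 × a7 = 14 × 4 = 56, not 59 — violated.

No — constraints 1, 3, and 7 are not satisfied.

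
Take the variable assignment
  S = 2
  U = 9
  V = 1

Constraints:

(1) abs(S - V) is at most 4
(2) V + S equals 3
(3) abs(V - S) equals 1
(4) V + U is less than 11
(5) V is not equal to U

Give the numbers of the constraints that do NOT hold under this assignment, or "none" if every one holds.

(1) abs(2 - 1) = 1; 1 ≤ 4  yes
(2) V + S = 1 + 2 = 3  yes
(3) abs(1 - 2) = 1  yes
(4) V + U = 1 + 9 = 10; 10 < 11  yes
(5) V = 1, U = 9; distinct  yes

None — every constraint holds.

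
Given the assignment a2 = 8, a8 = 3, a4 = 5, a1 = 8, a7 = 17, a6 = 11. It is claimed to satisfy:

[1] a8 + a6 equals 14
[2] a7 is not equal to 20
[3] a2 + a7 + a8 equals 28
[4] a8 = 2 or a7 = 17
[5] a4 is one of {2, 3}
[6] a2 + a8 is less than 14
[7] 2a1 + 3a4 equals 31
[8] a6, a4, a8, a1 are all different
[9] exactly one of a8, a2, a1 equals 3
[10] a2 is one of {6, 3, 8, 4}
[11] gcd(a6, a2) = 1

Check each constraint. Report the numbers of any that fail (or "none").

[1] a8 + a6 = 3 + 11 = 14 — holds.
[2] a7 = 17, and 17 ≠ 20 — holds.
[3] a2 + a7 + a8 = 8 + 17 + 3 = 28 — holds.
[4] a8 = 3 ≠ 2, but a7 = 17 = 17 (second disjunct) — holds.
[5] a4 = 5 is not in {2, 3} — does not hold.
[6] a2 + a8 = 8 + 3 = 11; 11 < 14 — holds.
[7] 2a1 + 3a4 = 2(8) + 3(5) = 31 — holds.
[8] values 11, 5, 3, 8 are pairwise distinct — holds.
[9] a8=3, a2=8, a1=8; 1 of them equals 3 — holds.
[10] a2 = 8 is in {6, 3, 8, 4} — holds.
[11] gcd(11, 8) = 1 — holds.

Constraint 5 is violated.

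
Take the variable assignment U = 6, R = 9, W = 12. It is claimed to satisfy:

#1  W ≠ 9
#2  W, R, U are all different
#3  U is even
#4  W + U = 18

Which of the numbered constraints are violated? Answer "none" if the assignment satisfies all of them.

#1 W = 12, and 12 ≠ 9 — holds.
#2 values 12, 9, 6 are pairwise distinct — holds.
#3 U = 6 is even — holds.
#4 W + U = 12 + 6 = 18 — holds.

All constraints are satisfied.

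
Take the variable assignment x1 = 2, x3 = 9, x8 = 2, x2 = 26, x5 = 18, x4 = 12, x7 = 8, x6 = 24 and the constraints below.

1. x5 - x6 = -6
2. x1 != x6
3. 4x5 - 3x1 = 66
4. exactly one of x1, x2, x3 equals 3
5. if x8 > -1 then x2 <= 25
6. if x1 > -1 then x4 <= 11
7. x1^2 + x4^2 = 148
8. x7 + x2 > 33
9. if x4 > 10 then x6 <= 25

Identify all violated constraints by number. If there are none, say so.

Constraints 4, 5, and 6 do not hold.

1. x5 - x6 = 18 - 24 = -6  holds
2. x1 = 2, x6 = 24; distinct  holds
3. 4x5 - 3x1 = 4(18) - 3(2) = 66  holds
4. x1=2, x2=26, x3=9; 0 of them equal 3, not exactly one  fails
5. x8 = 2 > -1, so we need x2 ≤ 25; but x2 = 26 > 25  fails
6. x1 = 2 > -1, so we need x4 ≤ 11; but x4 = 12 > 11  fails
7. x1^2 + x4^2 = 2^2 + 12^2 = 4 + 144 = 148  holds
8. x7 + x2 = 8 + 26 = 34; 34 > 33  holds
9. x4 = 12 > 10, so we need x6 ≤ 25; x6 = 24 ≤ 25  holds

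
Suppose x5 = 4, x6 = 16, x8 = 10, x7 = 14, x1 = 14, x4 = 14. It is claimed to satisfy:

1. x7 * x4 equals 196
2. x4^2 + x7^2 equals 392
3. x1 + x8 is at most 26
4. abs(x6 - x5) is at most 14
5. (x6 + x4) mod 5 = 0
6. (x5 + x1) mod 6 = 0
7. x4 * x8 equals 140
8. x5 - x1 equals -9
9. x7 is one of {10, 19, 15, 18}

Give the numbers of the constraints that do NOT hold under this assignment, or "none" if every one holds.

1. x7 * x4 = 14 * 14 = 196 — satisfied.
2. x4^2 + x7^2 = 14^2 + 14^2 = 196 + 196 = 392 — satisfied.
3. x1 + x8 = 14 + 10 = 24; 24 ≤ 26 — satisfied.
4. abs(16 - 4) = 12; 12 ≤ 14 — satisfied.
5. x6 + x4 = 30; 30 mod 5 = 0 — satisfied.
6. x5 + x1 = 18; 18 mod 6 = 0 — satisfied.
7. x4 * x8 = 14 * 10 = 140 — satisfied.
8. x5 - x1 = 4 - 14 = -10, not -9 — violated.
9. x7 = 14 is not in {10, 19, 15, 18} — violated.

The assignment fails constraints 8 and 9.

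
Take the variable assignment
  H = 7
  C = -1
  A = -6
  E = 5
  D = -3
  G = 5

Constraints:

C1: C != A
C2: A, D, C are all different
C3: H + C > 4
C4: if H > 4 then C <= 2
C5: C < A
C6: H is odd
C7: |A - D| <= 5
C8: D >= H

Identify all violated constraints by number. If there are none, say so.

C1: C = -1, A = -6; distinct — OK.
C2: values -6, -3, -1 are pairwise distinct — OK.
C3: H + C = 7 + (-1) = 6; 6 > 4 — OK.
C4: H = 7 > 4, so we need C ≤ 2; C = -1 ≤ 2 — OK.
C5: C = -1, A = -6; -1 ≥ -6 (want <) — violated.
C6: H = 7 is odd — OK.
C7: |-6 - (-3)| = 3; 3 ≤ 5 — OK.
C8: D = -3, H = 7; -3 < 7 (want ≥) — violated.

The assignment fails constraints 5 and 8.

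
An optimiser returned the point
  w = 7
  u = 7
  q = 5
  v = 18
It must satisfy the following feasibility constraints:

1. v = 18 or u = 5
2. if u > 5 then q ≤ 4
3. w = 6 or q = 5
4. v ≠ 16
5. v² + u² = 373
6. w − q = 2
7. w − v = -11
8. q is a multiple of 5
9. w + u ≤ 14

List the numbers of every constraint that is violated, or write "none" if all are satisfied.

1. v = 18 = 18 (first disjunct)  holds
2. u = 7 > 5, so we need q ≤ 4; but q = 5 > 4  fails
3. w = 7 ≠ 6, but q = 5 = 5 (second disjunct)  holds
4. v = 18, and 18 ≠ 16  holds
5. v² + u² = 18² + 7² = 324 + 49 = 373  holds
6. w − q = 7 − 5 = 2  holds
7. w − v = 7 − 18 = -11  holds
8. 5 / 5 = 1, so 5 divides 5  holds
9. w + u = 7 + 7 = 14; 14 ≤ 14  holds

Constraint 2 is violated.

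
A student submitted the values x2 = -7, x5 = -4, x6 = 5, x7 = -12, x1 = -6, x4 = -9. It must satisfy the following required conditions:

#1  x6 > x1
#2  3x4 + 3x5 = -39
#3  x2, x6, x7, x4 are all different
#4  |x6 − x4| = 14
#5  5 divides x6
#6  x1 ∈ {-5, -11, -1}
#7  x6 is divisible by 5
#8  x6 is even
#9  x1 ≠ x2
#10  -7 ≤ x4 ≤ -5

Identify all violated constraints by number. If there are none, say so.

#1 x6 = 5, x1 = -6; 5 > -6 — holds.
#2 3x4 + 3x5 = 3(-9) + 3(-4) = -39 — holds.
#3 values -7, 5, -12, -9 are pairwise distinct — holds.
#4 |5 − (-9)| = 14 — holds.
#5 5 / 5 = 1, so 5 divides 5 — holds.
#6 x1 = -6 is not in {-5, -11, -1} — fails.
#7 5 / 5 = 1, so 5 divides 5 — holds.
#8 x6 = 5 is odd — fails.
#9 x1 = -6, x2 = -7; distinct — holds.
#10 x4 = -9 is outside [-7, -5] — fails.

The assignment fails constraints 6, 8, 10.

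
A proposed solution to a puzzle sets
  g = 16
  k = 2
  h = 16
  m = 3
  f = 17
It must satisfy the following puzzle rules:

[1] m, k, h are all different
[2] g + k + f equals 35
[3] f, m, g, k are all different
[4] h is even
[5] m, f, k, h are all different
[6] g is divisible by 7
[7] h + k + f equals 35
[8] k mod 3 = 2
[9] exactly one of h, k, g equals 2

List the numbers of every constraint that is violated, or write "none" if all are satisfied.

[1] values 3, 2, 16 are pairwise distinct  true
[2] g + k + f = 16 + 2 + 17 = 35  true
[3] values 17, 3, 16, 2 are pairwise distinct  true
[4] h = 16 is even  true
[5] values 3, 17, 2, 16 are pairwise distinct  true
[6] 16 = 7*2 + 2, so 7 does not divide 16  false
[7] h + k + f = 16 + 2 + 17 = 35  true
[8] 2 mod 3 = 2  true
[9] h=16, k=2, g=16; 1 of them equals 2  true

Constraint 6 does not hold.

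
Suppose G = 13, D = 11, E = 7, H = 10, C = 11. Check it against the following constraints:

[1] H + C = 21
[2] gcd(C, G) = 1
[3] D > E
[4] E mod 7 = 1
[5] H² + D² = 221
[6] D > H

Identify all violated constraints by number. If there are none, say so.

Violated: 4.

[1] H + C = 10 + 11 = 21  true
[2] gcd(11, 13) = 1  true
[3] D = 11, E = 7; 11 > 7  true
[4] 7 mod 7 = 0, not 1  false
[5] H² + D² = 10² + 11² = 100 + 121 = 221  true
[6] D = 11, H = 10; 11 > 10  true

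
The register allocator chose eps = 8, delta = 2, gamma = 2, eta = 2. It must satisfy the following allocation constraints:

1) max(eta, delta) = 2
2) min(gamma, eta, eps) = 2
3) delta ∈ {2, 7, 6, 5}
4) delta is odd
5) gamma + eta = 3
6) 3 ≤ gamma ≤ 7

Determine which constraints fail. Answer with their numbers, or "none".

1) max(2, 2) = 2  yes
2) min(2, 2, 8) = 2  yes
3) delta = 2 is in {2, 7, 6, 5}  yes
4) delta = 2 is even  no
5) gamma + eta = 2 + 2 = 4, not 3  no
6) gamma = 2 is outside [3, 7]  no

The assignment fails constraints 4, 5, and 6.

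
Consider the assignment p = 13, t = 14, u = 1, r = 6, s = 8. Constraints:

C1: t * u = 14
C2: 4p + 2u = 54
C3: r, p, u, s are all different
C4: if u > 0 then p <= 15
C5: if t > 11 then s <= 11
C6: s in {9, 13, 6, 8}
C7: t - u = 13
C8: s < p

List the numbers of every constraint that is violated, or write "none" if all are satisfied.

All constraints are satisfied.

C1: t * u = 14 * 1 = 14  yes
C2: 4p + 2u = 4(13) + 2(1) = 54  yes
C3: values 6, 13, 1, 8 are pairwise distinct  yes
C4: u = 1 > 0, so we need p ≤ 15; p = 13 ≤ 15  yes
C5: t = 14 > 11, so we need s ≤ 11; s = 8 ≤ 11  yes
C6: s = 8 is in {9, 13, 6, 8}  yes
C7: t - u = 14 - 1 = 13  yes
C8: s = 8, p = 13; 8 < 13  yes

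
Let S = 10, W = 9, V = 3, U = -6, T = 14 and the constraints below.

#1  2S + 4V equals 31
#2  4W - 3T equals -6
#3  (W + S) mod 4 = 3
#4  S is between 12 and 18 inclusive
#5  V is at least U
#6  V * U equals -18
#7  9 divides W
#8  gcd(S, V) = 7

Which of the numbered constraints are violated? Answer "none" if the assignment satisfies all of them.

Violated: 1, 4, 8.

#1 2S + 4V = 2(10) + 4(3) = 32, not 31 — violated.
#2 4W - 3T = 4(9) - 3(14) = -6 — OK.
#3 W + S = 19; 19 mod 4 = 3 — OK.
#4 S = 10 is outside [12, 18] — violated.
#5 V = 3, U = -6; 3 ≥ -6 — OK.
#6 V * U = 3 * (-6) = -18 — OK.
#7 9 / 9 = 1, so 9 divides 9 — OK.
#8 gcd(10, 3) = 1, not 7 — violated.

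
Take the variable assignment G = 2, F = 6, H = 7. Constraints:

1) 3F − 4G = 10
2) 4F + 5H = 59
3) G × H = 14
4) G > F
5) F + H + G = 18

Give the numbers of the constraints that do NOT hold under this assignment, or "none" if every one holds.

Violated: 4, 5.

1) 3F − 4G = 3(6) − 4(2) = 10 — satisfied.
2) 4F + 5H = 4(6) + 5(7) = 59 — satisfied.
3) G × H = 2 × 7 = 14 — satisfied.
4) G = 2, F = 6; 2 ≤ 6 (want >) — violated.
5) F + H + G = 6 + 7 + 2 = 15, not 18 — violated.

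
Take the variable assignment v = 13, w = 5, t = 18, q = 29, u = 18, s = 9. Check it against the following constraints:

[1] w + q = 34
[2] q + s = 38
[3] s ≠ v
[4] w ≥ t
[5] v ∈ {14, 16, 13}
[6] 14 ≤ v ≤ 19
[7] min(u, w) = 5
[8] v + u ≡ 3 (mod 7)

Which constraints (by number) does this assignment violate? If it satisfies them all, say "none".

[1] w + q = 5 + 29 = 34  true
[2] q + s = 29 + 9 = 38  true
[3] s = 9, v = 13; distinct  true
[4] w = 5, t = 18; 5 < 18 (want ≥)  false
[5] v = 13 is in {14, 16, 13}  true
[6] v = 13 is outside [14, 19]  false
[7] min(18, 5) = 5  true
[8] v + u = 31; 31 mod 7 = 3  true

Constraints 4 and 6 do not hold.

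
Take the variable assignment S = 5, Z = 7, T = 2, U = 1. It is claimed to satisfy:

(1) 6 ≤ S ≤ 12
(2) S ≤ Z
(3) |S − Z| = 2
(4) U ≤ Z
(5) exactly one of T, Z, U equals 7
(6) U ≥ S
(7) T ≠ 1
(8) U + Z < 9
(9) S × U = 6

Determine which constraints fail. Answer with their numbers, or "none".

No — constraints 1, 6, and 9 are not satisfied.

(1) S = 5 is outside [6, 12]  ✗
(2) S = 5, Z = 7; 5 ≤ 7  ✓
(3) |5 − 7| = 2  ✓
(4) U = 1, Z = 7; 1 ≤ 7  ✓
(5) T=2, Z=7, U=1; 1 of them equals 7  ✓
(6) U = 1, S = 5; 1 < 5 (want ≥)  ✗
(7) T = 2, and 2 ≠ 1  ✓
(8) U + Z = 1 + 7 = 8; 8 < 9  ✓
(9) S × U = 5 × 1 = 5, not 6  ✗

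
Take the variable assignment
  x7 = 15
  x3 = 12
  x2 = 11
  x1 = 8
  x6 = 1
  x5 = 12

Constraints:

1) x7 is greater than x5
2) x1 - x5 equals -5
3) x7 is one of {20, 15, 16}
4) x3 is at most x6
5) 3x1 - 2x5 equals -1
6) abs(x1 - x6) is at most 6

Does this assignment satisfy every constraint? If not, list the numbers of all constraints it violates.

Constraints 2, 4, 5, and 6 are violated.

1) x7 = 15, x5 = 12; 15 > 12  ✔
2) x1 - x5 = 8 - 12 = -4, not -5  ✘
3) x7 = 15 is in {20, 15, 16}  ✔
4) x3 = 12, x6 = 1; 12 > 1 (want ≤)  ✘
5) 3x1 - 2x5 = 3(8) - 2(12) = 0, not -1  ✘
6) abs(8 - 1) = 7; 7 > 6, exceeds bound 6  ✘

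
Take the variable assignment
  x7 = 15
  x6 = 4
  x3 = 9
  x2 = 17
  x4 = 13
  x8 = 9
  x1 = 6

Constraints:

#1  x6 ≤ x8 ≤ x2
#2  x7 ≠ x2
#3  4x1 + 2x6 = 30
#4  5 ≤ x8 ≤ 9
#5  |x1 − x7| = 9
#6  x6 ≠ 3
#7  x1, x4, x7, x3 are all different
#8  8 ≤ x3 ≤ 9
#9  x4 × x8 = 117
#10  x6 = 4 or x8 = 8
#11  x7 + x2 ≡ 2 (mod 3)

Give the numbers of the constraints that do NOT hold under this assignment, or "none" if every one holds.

#1 values 4 ≤ 9 ≤ 17 — holds.
#2 x7 = 15, x2 = 17; distinct — holds.
#3 4x1 + 2x6 = 4(6) + 2(4) = 32, not 30 — fails.
#4 x8 = 9 lies in [5, 9] — holds.
#5 |6 − 15| = 9 — holds.
#6 x6 = 4, and 4 ≠ 3 — holds.
#7 values 6, 13, 15, 9 are pairwise distinct — holds.
#8 x3 = 9 lies in [8, 9] — holds.
#9 x4 × x8 = 13 × 9 = 117 — holds.
#10 x6 = 4 = 4 (first disjunct) — holds.
#11 x7 + x2 = 32; 32 mod 3 = 2 — holds.

Constraint 3 does not hold.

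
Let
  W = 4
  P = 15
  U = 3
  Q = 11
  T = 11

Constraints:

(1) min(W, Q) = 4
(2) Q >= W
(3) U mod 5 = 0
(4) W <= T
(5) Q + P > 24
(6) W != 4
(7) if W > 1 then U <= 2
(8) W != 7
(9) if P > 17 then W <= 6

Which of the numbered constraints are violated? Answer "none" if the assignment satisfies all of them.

(1) min(4, 11) = 4 — holds.
(2) Q = 11, W = 4; 11 ≥ 4 — holds.
(3) 3 mod 5 = 3, not 0 — does not hold.
(4) W = 4, T = 11; 4 ≤ 11 — holds.
(5) Q + P = 11 + 15 = 26; 26 > 24 — holds.
(6) W = 4, but 4 is required to differ — does not hold.
(7) W = 4 > 1, so we need U ≤ 2; but U = 3 > 2 — does not hold.
(8) W = 4, and 4 ≠ 7 — holds.
(9) P = 15, not > 17; antecedent false, conditional vacuously true — holds.

Violated: 3, 6, and 7.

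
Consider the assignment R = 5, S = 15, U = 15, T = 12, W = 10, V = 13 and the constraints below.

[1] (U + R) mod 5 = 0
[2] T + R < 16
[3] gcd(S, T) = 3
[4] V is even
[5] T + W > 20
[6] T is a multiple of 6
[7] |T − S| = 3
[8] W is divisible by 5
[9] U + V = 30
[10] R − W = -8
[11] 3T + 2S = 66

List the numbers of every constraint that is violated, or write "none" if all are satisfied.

[1] U + R = 20; 20 mod 5 = 0  ✓
[2] T + R = 12 + 5 = 17; 17 ≥ 16, bound 16 not met  ✗
[3] gcd(15, 12) = 3  ✓
[4] V = 13 is odd  ✗
[5] T + W = 12 + 10 = 22; 22 > 20  ✓
[6] 12 / 6 = 2, so 6 divides 12  ✓
[7] |12 − 15| = 3  ✓
[8] 10 / 5 = 2, so 5 divides 10  ✓
[9] U + V = 15 + 13 = 28, not 30  ✗
[10] R − W = 5 − 10 = -5, not -8  ✗
[11] 3T + 2S = 3(12) + 2(15) = 66  ✓

Violated: 2, 4, 9, and 10.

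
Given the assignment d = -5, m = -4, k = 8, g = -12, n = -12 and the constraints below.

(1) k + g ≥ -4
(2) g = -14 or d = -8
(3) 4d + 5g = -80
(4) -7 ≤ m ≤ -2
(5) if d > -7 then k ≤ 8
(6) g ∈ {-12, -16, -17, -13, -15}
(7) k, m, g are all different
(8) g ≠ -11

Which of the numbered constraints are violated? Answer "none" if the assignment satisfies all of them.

(1) k + g = 8 + (-12) = -4; -4 ≥ -4  holds
(2) g = -12 ≠ -14 and d = -5 ≠ -8; both disjuncts false  fails
(3) 4d + 5g = 4(-5) + 5(-12) = -80  holds
(4) m = -4 lies in [-7, -2]  holds
(5) d = -5 > -7, so we need k ≤ 8; k = 8 ≤ 8  holds
(6) g = -12 is in {-12, -16, -17, -13, -15}  holds
(7) values 8, -4, -12 are pairwise distinct  holds
(8) g = -12, and -12 ≠ -11  holds

Constraint 2 is violated.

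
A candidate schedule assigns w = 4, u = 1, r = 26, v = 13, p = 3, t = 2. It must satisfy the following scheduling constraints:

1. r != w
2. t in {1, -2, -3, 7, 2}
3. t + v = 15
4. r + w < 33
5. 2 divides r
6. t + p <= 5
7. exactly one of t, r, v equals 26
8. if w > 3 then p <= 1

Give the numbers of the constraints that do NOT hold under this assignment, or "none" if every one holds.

Violated: 8.

1. r = 26, w = 4; distinct  yes
2. t = 2 is in {1, -2, -3, 7, 2}  yes
3. t + v = 2 + 13 = 15  yes
4. r + w = 26 + 4 = 30; 30 < 33  yes
5. 26 / 2 = 13, so 2 divides 26  yes
6. t + p = 2 + 3 = 5; 5 ≤ 5  yes
7. t=2, r=26, v=13; 1 of them equals 26  yes
8. w = 4 > 3, so we need p ≤ 1; but p = 3 > 1  no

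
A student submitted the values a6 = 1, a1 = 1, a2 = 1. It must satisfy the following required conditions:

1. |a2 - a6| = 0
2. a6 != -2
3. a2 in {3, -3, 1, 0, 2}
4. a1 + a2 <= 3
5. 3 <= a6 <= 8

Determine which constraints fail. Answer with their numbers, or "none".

Violated: 5.

1. |1 - 1| = 0 — OK.
2. a6 = 1, and 1 ≠ -2 — OK.
3. a2 = 1 is in {3, -3, 1, 0, 2} — OK.
4. a1 + a2 = 1 + 1 = 2; 2 ≤ 3 — OK.
5. a6 = 1 is outside [3, 8] — violated.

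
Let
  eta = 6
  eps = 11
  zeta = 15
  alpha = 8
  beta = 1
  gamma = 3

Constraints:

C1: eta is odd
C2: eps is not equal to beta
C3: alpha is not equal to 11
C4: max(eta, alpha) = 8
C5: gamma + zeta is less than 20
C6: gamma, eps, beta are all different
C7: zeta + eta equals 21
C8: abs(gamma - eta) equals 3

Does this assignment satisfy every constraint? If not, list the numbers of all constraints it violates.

C1: eta = 6 is even — violated.
C2: eps = 11, beta = 1; distinct — satisfied.
C3: alpha = 8, and 8 ≠ 11 — satisfied.
C4: max(6, 8) = 8 — satisfied.
C5: gamma + zeta = 3 + 15 = 18; 18 < 20 — satisfied.
C6: values 3, 11, 1 are pairwise distinct — satisfied.
C7: zeta + eta = 15 + 6 = 21 — satisfied.
C8: abs(3 - 6) = 3 — satisfied.

Constraint 1 is violated.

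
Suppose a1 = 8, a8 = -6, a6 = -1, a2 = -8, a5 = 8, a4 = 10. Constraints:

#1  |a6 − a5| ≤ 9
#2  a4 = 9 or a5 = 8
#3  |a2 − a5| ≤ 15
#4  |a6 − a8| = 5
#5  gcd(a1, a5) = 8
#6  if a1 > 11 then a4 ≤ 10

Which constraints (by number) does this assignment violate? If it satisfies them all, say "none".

#1 |-1 − 8| = 9; 9 ≤ 9  ✓
#2 a4 = 10 ≠ 9, but a5 = 8 = 8 (second disjunct)  ✓
#3 |-8 − 8| = 16; 16 > 15, exceeds bound 15  ✗
#4 |-1 − (-6)| = 5  ✓
#5 gcd(8, 8) = 8  ✓
#6 a1 = 8, not > 11; antecedent false, conditional vacuously true  ✓

Constraint 3 does not hold.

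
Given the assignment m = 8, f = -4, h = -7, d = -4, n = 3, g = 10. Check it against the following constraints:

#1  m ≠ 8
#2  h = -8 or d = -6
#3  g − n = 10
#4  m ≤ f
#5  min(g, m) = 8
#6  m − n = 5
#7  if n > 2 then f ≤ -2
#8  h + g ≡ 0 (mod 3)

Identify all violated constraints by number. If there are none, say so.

Constraints 1, 2, 3, 4 do not hold.

#1 m = 8, but 8 is required to differ — fails.
#2 h = -7 ≠ -8 and d = -4 ≠ -6; both disjuncts false — fails.
#3 g − n = 10 − 3 = 7, not 10 — fails.
#4 m = 8, f = -4; 8 > -4 (want ≤) — fails.
#5 min(10, 8) = 8 — holds.
#6 m − n = 8 − 3 = 5 — holds.
#7 n = 3 > 2, so we need f ≤ -2; f = -4 ≤ -2 — holds.
#8 h + g = 3; 3 mod 3 = 0 — holds.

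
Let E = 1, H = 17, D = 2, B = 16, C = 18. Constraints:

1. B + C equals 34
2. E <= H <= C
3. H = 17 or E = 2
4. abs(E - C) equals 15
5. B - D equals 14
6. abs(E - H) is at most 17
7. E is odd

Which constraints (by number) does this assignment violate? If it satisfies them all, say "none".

Constraint 4 does not hold.

1. B + C = 16 + 18 = 34  yes
2. values 1 <= 17 <= 18  yes
3. H = 17 = 17 (first disjunct)  yes
4. abs(1 - 18) = 17, not 15  no
5. B - D = 16 - 2 = 14  yes
6. abs(1 - 17) = 16; 16 ≤ 17  yes
7. E = 1 is odd  yes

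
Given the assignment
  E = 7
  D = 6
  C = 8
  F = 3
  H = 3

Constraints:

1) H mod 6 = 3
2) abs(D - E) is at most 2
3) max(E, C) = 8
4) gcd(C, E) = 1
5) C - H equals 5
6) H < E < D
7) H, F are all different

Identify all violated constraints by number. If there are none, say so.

Constraints 6 and 7 are violated.

1) 3 mod 6 = 3 — OK.
2) abs(6 - 7) = 1; 1 ≤ 2 — OK.
3) max(7, 8) = 8 — OK.
4) gcd(8, 7) = 1 — OK.
5) C - H = 8 - 3 = 5 — OK.
6) values 3, 7, 6; E = 7 is not < D = 6 — violated.
7) H = F = 3, not all different — violated.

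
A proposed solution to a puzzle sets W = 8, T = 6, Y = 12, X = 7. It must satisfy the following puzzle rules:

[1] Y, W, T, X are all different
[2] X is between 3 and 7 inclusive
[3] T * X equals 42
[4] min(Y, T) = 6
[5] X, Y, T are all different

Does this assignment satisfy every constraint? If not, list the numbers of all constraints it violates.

All constraints are satisfied.

[1] values 12, 8, 6, 7 are pairwise distinct  yes
[2] X = 7 lies in [3, 7]  yes
[3] T * X = 6 * 7 = 42  yes
[4] min(12, 6) = 6  yes
[5] values 7, 12, 6 are pairwise distinct  yes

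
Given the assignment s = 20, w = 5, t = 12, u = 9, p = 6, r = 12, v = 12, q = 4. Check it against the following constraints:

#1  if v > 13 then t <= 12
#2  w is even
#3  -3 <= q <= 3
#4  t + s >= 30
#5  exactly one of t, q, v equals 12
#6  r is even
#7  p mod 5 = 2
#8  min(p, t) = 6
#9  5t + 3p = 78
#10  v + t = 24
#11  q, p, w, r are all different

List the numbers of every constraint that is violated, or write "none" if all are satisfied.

Constraints 2, 3, 5, and 7 are violated.

#1 v = 12, not > 13; antecedent false, conditional vacuously true  holds
#2 w = 5 is odd  fails
#3 q = 4 is outside [-3, 3]  fails
#4 t + s = 12 + 20 = 32; 32 ≥ 30  holds
#5 t=12, q=4, v=12; 2 of them equal 12, not exactly one  fails
#6 r = 12 is even  holds
#7 6 mod 5 = 1, not 2  fails
#8 min(6, 12) = 6  holds
#9 5t + 3p = 5(12) + 3(6) = 78  holds
#10 v + t = 12 + 12 = 24  holds
#11 values 4, 6, 5, 12 are pairwise distinct  holds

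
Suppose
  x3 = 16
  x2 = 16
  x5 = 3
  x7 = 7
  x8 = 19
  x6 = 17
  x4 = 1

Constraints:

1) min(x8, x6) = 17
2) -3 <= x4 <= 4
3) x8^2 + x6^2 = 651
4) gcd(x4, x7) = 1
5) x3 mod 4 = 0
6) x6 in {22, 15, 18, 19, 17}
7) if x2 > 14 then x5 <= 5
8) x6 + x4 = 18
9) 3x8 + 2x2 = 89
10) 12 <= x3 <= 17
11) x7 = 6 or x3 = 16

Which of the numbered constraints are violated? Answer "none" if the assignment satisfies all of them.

Constraint 3 does not hold.

1) min(19, 17) = 17 — holds.
2) x4 = 1 lies in [-3, 4] — holds.
3) x8^2 + x6^2 = 19^2 + 17^2 = 361 + 289 = 650, not 651 — does not hold.
4) gcd(1, 7) = 1 — holds.
5) 16 mod 4 = 0 — holds.
6) x6 = 17 is in {22, 15, 18, 19, 17} — holds.
7) x2 = 16 > 14, so we need x5 ≤ 5; x5 = 3 ≤ 5 — holds.
8) x6 + x4 = 17 + 1 = 18 — holds.
9) 3x8 + 2x2 = 3(19) + 2(16) = 89 — holds.
10) x3 = 16 lies in [12, 17] — holds.
11) x7 = 7 ≠ 6, but x3 = 16 = 16 (second disjunct) — holds.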